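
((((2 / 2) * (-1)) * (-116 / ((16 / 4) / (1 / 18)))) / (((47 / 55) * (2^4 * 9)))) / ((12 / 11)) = 17545 / 1461888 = 0.01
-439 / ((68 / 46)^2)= -200.89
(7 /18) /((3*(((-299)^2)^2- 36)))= 7 /431597093310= 0.00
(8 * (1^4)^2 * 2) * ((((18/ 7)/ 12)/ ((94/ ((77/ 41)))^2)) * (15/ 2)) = 38115/ 3713329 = 0.01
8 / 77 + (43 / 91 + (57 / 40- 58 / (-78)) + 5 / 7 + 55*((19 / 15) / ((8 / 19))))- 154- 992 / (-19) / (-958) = 2708092831 / 182202020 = 14.86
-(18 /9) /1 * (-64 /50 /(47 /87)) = 5568 /1175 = 4.74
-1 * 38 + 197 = 159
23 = 23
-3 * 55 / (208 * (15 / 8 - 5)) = 33 / 130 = 0.25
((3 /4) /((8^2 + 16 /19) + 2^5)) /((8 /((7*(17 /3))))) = 2261 /58880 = 0.04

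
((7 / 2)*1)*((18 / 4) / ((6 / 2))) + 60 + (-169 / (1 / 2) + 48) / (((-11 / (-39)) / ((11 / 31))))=-37149 / 124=-299.59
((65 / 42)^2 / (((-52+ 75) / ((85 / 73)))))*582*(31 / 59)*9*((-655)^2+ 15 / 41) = 28492932760207500 / 199013549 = 143170818.79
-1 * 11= -11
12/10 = 6/5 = 1.20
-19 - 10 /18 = -19.56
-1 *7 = -7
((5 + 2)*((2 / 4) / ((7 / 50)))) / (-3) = -25 / 3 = -8.33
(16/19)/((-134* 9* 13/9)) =-8/16549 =-0.00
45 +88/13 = 673/13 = 51.77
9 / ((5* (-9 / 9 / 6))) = -54 / 5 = -10.80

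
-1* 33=-33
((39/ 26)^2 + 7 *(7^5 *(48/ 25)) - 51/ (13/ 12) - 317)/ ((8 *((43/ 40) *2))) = 293181529/ 22360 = 13111.88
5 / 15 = 1 / 3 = 0.33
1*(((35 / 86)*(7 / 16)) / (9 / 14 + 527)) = 1715 / 5082256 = 0.00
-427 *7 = -2989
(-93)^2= 8649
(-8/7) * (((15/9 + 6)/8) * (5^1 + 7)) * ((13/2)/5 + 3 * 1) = -1978/35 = -56.51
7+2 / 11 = 79 / 11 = 7.18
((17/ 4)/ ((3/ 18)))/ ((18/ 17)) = 289/ 12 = 24.08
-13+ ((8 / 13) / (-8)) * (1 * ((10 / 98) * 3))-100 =-71996 / 637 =-113.02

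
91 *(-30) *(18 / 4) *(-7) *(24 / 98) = 21060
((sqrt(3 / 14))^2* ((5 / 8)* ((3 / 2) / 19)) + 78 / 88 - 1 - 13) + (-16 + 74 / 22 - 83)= -462795 / 4256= -108.74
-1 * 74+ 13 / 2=-135 / 2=-67.50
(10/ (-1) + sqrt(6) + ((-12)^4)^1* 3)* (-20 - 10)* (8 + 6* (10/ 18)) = -21147320 - 340* sqrt(6) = -21148152.83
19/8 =2.38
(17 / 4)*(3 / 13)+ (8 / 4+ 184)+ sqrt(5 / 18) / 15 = 187.02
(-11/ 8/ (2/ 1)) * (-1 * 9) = 99/ 16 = 6.19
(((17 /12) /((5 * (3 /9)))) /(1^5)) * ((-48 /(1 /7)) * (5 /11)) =-1428 /11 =-129.82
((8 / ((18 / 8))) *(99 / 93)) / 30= 176 / 1395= 0.13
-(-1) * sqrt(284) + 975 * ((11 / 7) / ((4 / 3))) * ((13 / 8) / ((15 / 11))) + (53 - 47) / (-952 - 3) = 2 * sqrt(71) + 292930581 / 213920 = 1386.20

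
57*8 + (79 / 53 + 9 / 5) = 459.29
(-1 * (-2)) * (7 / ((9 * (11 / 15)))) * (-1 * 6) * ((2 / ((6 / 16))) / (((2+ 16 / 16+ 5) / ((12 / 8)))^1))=-140 / 11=-12.73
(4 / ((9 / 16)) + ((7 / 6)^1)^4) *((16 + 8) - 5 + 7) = 151021 / 648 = 233.06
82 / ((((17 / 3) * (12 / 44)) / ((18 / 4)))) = 4059 / 17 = 238.76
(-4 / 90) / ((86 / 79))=-79 / 1935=-0.04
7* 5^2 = 175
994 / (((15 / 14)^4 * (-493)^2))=38185504 / 12304355625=0.00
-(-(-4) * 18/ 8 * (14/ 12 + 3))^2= -5625/ 4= -1406.25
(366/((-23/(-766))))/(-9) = -93452/69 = -1354.38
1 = 1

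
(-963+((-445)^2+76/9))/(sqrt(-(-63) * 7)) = 1773634/189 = 9384.31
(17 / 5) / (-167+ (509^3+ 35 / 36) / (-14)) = -504 / 1396318955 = -0.00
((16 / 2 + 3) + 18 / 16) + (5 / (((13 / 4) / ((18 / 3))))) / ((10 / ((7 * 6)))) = 5293 / 104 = 50.89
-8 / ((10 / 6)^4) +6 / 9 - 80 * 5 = -750694 / 1875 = -400.37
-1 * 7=-7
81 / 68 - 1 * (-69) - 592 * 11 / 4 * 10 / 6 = -539201 / 204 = -2643.14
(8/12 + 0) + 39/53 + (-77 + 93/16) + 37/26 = -2260865/33072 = -68.36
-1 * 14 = -14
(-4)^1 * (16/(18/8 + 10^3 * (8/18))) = -2304/16081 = -0.14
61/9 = 6.78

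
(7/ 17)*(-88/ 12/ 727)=-154/ 37077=-0.00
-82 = -82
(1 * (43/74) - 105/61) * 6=-15441/2257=-6.84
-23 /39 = -0.59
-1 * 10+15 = 5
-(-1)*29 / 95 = 29 / 95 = 0.31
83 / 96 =0.86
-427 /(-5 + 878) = -0.49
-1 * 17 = -17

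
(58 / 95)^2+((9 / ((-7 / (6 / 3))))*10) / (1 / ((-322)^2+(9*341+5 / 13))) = -2254471046876 / 821275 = -2745086.66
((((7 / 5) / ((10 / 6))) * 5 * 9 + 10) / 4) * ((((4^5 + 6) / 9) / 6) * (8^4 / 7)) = 25207808 / 189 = 133374.65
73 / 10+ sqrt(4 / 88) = sqrt(22) / 22+ 73 / 10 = 7.51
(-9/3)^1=-3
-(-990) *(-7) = -6930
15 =15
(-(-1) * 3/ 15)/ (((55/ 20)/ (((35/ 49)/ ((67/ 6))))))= 24/ 5159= 0.00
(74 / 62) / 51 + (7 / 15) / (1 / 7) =3.29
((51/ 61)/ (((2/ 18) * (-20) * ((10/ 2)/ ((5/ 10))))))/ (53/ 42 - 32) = 9639/ 7875100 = 0.00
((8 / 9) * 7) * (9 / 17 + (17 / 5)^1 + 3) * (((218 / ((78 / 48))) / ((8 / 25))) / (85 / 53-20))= -381097136 / 387855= -982.58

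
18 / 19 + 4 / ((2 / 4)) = 170 / 19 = 8.95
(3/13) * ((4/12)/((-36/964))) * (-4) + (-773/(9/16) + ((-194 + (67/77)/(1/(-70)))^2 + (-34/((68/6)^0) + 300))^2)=4256862286.66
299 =299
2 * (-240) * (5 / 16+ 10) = -4950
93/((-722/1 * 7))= -93/5054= -0.02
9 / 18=1 / 2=0.50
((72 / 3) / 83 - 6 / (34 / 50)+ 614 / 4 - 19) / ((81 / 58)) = 10308775 / 114291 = 90.20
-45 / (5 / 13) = -117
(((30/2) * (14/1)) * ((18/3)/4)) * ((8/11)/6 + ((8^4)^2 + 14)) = 58133102370/11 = 5284827488.18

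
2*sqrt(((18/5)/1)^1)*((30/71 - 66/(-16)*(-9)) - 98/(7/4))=-31593*sqrt(10)/284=-351.78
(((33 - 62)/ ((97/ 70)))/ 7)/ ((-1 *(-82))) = -145/ 3977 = -0.04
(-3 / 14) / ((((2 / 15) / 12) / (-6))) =810 / 7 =115.71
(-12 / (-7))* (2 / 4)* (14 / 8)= 3 / 2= 1.50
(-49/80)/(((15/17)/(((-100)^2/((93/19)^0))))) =-20825/3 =-6941.67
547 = 547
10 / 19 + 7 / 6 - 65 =-63.31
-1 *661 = -661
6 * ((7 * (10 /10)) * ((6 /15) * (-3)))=-252 /5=-50.40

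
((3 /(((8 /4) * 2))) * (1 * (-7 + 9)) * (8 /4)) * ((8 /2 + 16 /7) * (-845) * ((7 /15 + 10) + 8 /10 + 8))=-2149004 /7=-307000.57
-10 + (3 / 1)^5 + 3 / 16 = 3731 / 16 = 233.19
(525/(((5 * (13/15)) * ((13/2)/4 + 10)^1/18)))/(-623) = -10800/35867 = -0.30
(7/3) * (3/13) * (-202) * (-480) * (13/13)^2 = 678720/13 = 52209.23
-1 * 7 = -7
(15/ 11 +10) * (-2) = -250/ 11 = -22.73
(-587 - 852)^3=-2979767519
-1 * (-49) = 49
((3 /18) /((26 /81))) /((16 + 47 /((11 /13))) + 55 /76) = 627 /87269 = 0.01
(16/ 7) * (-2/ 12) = -0.38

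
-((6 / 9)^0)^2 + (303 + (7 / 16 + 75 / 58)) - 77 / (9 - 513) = 1269017 / 4176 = 303.88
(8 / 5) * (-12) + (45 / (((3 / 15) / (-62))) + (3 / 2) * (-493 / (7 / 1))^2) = -3199173 / 490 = -6528.92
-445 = -445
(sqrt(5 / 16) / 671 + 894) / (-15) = -298 / 5- sqrt(5) / 40260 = -59.60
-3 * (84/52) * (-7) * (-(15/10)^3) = -11907/104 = -114.49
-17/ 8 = -2.12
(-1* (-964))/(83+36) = 964/119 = 8.10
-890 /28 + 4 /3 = -1279 /42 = -30.45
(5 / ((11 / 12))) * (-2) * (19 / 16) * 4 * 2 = -1140 / 11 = -103.64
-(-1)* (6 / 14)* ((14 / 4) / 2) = 3 / 4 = 0.75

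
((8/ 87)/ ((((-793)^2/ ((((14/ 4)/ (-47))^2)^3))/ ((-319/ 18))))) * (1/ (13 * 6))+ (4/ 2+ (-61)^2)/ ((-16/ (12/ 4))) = -159443265362292807192533/ 228408294905245312416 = -698.06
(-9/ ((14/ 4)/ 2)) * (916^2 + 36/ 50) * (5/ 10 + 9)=-7173934956/ 175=-40993914.03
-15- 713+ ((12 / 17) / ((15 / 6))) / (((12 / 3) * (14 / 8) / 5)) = -86608 / 119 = -727.80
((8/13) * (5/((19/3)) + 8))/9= 1336/2223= 0.60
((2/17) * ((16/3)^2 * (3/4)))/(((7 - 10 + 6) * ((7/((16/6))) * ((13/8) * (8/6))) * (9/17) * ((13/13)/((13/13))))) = 2048/7371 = 0.28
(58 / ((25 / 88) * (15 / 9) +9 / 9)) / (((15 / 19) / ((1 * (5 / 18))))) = 48488 / 3501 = 13.85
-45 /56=-0.80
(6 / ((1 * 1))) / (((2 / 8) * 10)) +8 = 10.40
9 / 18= 1 / 2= 0.50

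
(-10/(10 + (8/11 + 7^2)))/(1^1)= -110/657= -0.17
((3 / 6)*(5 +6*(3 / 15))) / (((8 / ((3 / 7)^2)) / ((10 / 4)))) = 279 / 1568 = 0.18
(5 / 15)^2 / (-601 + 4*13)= -1 / 4941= -0.00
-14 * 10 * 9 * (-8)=10080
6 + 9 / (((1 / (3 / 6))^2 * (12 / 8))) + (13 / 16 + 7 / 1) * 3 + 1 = 511 / 16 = 31.94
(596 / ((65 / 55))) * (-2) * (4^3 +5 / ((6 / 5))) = -2681404 / 39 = -68753.95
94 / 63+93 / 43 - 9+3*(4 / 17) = -213652 / 46053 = -4.64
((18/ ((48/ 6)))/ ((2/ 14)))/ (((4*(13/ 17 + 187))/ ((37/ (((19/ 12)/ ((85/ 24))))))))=160395/ 92416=1.74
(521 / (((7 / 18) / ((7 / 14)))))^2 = 21986721 / 49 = 448708.59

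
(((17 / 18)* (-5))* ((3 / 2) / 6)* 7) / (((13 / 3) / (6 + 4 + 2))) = -595 / 26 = -22.88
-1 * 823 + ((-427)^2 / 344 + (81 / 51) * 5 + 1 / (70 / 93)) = -58068553 / 204680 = -283.70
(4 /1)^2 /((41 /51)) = 816 /41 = 19.90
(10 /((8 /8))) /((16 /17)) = 85 /8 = 10.62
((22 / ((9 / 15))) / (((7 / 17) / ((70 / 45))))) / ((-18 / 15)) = -9350 / 81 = -115.43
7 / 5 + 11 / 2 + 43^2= 18559 / 10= 1855.90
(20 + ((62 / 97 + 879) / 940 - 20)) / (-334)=-17065 / 6090824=-0.00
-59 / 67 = -0.88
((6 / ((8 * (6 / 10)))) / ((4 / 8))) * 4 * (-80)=-800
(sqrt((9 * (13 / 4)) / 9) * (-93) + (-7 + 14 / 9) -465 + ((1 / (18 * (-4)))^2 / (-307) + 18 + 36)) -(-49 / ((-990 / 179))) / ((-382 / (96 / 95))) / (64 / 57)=-34810056983269 / 83592907200 -93 * sqrt(13) / 2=-584.08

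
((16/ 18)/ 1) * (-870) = -2320/ 3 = -773.33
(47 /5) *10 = 94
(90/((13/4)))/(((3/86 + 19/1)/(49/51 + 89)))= 47348160/361777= 130.88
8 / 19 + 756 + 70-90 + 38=774.42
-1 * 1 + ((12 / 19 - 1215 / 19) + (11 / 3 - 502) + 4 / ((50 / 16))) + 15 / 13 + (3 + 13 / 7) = -72016066 / 129675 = -555.36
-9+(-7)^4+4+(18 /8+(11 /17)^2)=2772861 /1156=2398.67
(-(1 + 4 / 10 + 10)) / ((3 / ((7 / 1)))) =-133 / 5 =-26.60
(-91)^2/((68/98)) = 405769/34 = 11934.38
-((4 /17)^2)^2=-256 /83521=-0.00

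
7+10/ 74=264/ 37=7.14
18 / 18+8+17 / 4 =53 / 4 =13.25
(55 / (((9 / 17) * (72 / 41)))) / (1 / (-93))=-1188385 / 216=-5501.78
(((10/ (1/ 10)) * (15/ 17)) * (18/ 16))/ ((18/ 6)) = 1125/ 34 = 33.09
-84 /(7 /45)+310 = -230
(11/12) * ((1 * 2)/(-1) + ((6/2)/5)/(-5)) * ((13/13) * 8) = -1166/75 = -15.55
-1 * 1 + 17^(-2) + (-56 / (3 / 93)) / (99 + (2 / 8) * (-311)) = -119488 / 1445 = -82.69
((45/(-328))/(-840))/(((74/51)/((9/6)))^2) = 70227/402332672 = 0.00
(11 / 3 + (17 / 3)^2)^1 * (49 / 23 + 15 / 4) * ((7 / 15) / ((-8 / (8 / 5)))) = -26509 / 1350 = -19.64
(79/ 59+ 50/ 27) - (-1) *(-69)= -104834/ 1593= -65.81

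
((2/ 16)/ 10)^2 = 1/ 6400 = 0.00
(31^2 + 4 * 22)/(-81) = -1049/81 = -12.95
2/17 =0.12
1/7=0.14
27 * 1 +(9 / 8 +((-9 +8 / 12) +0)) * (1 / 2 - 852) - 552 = 269419 / 48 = 5612.90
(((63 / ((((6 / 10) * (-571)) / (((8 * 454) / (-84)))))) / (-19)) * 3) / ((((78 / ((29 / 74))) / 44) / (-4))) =5793040 / 5218369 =1.11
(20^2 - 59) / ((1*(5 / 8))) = 2728 / 5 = 545.60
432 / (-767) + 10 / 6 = 2539 / 2301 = 1.10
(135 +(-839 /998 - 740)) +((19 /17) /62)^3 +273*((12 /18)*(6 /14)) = -527.84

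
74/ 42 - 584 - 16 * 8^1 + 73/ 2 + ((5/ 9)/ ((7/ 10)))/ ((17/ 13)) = -673.13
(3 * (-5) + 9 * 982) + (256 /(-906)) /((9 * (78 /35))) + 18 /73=102413191771 /11607219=8823.23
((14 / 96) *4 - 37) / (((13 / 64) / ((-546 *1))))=97888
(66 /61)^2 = 4356 /3721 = 1.17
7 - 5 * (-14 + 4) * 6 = 307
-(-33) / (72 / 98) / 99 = 49 / 108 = 0.45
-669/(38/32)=-10704/19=-563.37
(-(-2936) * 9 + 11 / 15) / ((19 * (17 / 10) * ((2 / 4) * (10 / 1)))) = 792742 / 4845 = 163.62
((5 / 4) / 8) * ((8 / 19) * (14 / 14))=5 / 76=0.07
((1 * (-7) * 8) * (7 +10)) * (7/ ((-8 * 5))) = 833/ 5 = 166.60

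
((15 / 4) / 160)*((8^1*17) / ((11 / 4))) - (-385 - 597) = 43259 / 44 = 983.16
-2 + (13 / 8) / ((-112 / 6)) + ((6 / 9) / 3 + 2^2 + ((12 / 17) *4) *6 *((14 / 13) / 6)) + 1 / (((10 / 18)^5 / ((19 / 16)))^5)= 24749359212260883352573437193157873 / 4350937500000000000000000000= 5688281.94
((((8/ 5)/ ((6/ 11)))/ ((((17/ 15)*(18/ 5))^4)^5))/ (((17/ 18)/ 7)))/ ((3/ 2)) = 140062184073030948638916015625/ 15788191082270014884127973848635278426112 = 0.00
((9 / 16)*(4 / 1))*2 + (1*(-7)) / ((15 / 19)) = -131 / 30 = -4.37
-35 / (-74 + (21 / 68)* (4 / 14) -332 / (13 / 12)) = 3094 / 33625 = 0.09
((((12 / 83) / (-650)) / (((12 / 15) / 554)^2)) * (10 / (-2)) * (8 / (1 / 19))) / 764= 21867765 / 206089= 106.11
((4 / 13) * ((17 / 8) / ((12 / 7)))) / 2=119 / 624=0.19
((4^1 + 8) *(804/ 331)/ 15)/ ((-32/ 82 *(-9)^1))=2747/ 4965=0.55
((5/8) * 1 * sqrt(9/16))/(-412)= -15/13184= -0.00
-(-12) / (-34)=-6 / 17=-0.35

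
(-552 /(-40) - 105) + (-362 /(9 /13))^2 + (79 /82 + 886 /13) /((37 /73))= 4368220133483 /15974010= 273457.96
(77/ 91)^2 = 121/ 169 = 0.72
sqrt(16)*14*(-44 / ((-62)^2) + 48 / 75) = 845656 / 24025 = 35.20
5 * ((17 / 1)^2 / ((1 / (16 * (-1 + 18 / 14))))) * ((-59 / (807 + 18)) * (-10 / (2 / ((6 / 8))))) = 136408 / 77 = 1771.53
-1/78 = -0.01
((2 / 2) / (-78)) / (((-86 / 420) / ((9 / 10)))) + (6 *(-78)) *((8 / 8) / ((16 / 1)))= -65277 / 2236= -29.19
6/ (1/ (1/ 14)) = 3/ 7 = 0.43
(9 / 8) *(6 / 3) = 9 / 4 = 2.25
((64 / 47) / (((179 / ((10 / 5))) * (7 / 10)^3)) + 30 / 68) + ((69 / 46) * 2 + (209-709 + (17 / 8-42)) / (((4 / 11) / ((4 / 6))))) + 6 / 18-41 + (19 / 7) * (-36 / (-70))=-1025.56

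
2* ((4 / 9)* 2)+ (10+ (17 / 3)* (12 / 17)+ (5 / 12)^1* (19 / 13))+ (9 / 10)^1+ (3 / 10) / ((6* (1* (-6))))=80863 / 4680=17.28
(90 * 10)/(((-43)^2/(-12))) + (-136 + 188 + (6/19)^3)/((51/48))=9298743856/215598947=43.13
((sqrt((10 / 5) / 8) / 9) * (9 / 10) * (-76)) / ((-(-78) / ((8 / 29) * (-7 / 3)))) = 532 / 16965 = 0.03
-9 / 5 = -1.80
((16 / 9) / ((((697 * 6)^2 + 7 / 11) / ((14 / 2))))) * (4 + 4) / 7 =1408 / 1731423339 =0.00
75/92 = 0.82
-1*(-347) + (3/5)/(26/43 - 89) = 2198202/6335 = 346.99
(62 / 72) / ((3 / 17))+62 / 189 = 3937 / 756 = 5.21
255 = 255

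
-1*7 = -7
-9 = -9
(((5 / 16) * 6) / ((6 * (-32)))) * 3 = -15 / 512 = -0.03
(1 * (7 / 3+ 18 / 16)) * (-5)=-415 / 24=-17.29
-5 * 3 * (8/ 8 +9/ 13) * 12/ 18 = -220/ 13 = -16.92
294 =294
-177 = -177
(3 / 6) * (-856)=-428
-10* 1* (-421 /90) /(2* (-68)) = -421 /1224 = -0.34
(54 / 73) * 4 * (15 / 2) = 1620 / 73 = 22.19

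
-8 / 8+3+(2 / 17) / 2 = 35 / 17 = 2.06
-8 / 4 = -2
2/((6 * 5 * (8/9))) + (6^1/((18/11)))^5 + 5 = 6491369/9720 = 667.84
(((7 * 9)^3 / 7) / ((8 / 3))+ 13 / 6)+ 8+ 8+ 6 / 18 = 107311 / 8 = 13413.88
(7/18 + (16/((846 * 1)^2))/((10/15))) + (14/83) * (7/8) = 10623745/19801476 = 0.54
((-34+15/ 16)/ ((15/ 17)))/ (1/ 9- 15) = 26979/ 10720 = 2.52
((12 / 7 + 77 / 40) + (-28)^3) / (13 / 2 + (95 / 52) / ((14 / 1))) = -79892033 / 24135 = -3310.21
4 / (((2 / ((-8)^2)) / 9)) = 1152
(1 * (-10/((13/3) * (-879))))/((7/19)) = 190/26663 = 0.01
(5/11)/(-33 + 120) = 5/957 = 0.01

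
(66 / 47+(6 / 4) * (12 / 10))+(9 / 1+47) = 13913 / 235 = 59.20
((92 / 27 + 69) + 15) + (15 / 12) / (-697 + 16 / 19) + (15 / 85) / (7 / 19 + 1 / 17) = 961786049 / 10951956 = 87.82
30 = 30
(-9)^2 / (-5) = -81 / 5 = -16.20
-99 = -99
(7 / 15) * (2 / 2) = 7 / 15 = 0.47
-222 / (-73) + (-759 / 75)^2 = 4811407 / 45625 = 105.46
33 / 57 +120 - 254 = -2535 / 19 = -133.42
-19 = -19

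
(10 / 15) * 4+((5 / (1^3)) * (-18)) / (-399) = 1154 / 399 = 2.89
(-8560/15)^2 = 2930944/9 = 325660.44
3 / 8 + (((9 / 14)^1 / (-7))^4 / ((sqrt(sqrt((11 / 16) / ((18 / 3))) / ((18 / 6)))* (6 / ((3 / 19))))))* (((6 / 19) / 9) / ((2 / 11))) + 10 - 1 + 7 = 16.38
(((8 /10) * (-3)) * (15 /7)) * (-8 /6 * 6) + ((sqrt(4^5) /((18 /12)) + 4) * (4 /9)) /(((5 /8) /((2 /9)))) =383968 /8505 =45.15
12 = 12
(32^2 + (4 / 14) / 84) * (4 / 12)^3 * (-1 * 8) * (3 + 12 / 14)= -1170.29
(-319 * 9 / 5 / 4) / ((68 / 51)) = -8613 / 80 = -107.66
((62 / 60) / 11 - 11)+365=116851 / 330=354.09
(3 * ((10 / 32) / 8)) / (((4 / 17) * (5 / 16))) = 51 / 32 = 1.59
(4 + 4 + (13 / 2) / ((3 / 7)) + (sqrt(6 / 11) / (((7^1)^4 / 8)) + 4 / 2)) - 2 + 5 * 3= 38.17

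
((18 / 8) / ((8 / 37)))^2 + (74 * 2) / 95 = 10686007 / 97280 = 109.85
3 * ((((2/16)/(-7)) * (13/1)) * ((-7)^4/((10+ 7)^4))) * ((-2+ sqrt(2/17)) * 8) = 26754/83521 - 13377 * sqrt(34)/1419857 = 0.27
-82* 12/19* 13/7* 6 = -76752/133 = -577.08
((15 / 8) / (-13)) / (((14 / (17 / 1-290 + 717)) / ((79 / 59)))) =-131535 / 21476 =-6.12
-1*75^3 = -421875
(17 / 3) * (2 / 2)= 5.67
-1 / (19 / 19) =-1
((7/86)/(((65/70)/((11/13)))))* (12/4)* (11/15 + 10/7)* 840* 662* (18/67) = 34991000352/486889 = 71866.48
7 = 7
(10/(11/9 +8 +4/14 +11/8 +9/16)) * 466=4697280/11537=407.15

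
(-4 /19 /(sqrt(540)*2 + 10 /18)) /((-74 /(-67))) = 1206 /24595861-130248*sqrt(15) /122979305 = -0.00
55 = 55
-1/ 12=-0.08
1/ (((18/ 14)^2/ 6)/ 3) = 98/ 9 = 10.89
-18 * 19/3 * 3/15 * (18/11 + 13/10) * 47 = -865317/275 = -3146.61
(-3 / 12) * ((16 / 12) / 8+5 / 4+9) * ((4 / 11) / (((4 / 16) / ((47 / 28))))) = -5875 / 924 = -6.36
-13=-13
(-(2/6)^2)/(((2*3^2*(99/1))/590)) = -0.04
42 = 42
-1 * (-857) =857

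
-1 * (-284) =284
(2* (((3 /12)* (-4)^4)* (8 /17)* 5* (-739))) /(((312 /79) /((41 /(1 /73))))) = -111829973120 /663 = -168672659.31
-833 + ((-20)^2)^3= 63999167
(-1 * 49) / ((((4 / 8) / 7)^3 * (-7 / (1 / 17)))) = 19208 / 17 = 1129.88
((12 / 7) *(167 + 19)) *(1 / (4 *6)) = 93 / 7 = 13.29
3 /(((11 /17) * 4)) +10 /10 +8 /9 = 3.05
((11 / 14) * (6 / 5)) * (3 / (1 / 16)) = 1584 / 35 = 45.26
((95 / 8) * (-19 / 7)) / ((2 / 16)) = -1805 / 7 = -257.86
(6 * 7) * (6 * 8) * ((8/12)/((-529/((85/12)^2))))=-202300/1587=-127.47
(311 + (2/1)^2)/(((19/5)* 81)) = 1.02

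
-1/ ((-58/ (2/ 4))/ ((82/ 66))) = 41/ 3828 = 0.01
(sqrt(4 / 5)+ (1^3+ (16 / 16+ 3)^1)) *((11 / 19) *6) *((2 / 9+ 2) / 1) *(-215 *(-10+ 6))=151360 *sqrt(5) / 57+ 1892000 / 57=39130.72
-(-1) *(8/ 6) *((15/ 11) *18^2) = 6480/ 11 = 589.09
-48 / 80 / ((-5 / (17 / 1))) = 2.04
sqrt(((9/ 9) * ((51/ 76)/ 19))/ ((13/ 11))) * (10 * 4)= 20 * sqrt(7293)/ 247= 6.91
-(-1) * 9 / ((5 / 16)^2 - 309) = -2304 / 79079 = -0.03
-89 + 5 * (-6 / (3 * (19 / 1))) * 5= -1741 / 19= -91.63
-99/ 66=-3/ 2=-1.50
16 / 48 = 1 / 3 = 0.33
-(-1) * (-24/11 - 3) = -57/11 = -5.18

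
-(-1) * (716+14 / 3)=2162 / 3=720.67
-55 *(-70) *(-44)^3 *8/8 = -327958400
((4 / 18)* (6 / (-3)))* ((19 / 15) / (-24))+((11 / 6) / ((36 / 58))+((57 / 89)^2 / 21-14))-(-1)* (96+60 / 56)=1104427853 / 12832020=86.07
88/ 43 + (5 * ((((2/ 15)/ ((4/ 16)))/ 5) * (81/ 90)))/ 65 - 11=-625109/ 69875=-8.95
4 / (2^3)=1 / 2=0.50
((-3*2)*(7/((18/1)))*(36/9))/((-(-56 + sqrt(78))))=-784/4587- 14*sqrt(78)/4587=-0.20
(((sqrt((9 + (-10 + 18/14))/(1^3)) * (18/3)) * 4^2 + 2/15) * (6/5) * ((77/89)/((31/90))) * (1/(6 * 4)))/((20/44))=2541/68975 + 52272 * sqrt(14)/13795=14.21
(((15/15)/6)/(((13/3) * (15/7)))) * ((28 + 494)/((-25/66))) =-40194/1625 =-24.73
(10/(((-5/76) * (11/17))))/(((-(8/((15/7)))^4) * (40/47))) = 153707625/108179456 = 1.42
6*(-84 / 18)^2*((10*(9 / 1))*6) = 70560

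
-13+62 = 49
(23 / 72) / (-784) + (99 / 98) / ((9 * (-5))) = -6451 / 282240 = -0.02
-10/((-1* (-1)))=-10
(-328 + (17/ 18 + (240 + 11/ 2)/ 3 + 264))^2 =28561/ 81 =352.60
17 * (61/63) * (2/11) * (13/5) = 26962/3465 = 7.78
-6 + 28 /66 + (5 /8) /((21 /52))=-1861 /462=-4.03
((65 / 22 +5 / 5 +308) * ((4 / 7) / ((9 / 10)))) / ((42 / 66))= 137260 / 441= 311.25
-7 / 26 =-0.27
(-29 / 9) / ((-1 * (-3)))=-29 / 27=-1.07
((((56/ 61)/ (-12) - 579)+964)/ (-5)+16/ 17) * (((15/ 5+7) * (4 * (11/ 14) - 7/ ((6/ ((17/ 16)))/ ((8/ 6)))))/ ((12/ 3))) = -888325607/ 3135888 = -283.28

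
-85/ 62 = -1.37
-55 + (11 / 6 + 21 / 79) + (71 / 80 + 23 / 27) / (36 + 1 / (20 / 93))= -52.86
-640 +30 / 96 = -10235 / 16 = -639.69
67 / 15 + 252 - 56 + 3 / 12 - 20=10843 / 60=180.72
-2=-2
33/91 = 0.36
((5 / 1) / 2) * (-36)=-90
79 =79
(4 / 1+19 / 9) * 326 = 17930 / 9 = 1992.22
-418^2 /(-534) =87362 /267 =327.20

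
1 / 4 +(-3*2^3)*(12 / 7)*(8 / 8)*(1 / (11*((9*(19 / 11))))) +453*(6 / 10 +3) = 4337953 / 2660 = 1630.81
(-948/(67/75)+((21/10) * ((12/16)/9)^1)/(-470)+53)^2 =1612701045395745561/1586592160000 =1016455.95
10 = 10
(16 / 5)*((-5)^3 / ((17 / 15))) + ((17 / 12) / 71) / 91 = -352.94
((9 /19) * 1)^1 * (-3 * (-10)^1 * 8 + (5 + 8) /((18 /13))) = 4489 /38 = 118.13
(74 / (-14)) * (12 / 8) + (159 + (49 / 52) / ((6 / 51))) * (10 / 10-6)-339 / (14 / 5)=-100261 / 104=-964.05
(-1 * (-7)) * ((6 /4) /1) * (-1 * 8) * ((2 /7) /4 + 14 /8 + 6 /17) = -3105 /17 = -182.65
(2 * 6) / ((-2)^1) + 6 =0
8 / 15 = 0.53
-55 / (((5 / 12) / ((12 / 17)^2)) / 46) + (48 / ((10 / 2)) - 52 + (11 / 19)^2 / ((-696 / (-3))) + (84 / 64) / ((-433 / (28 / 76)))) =-321529884237951 / 104804740240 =-3067.89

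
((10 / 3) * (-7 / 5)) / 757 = -14 / 2271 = -0.01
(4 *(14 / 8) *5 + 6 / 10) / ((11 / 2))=356 / 55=6.47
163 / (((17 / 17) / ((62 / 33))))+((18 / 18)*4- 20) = 9578 / 33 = 290.24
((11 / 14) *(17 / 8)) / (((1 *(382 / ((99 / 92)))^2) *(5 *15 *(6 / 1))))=203643 / 6916564121600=0.00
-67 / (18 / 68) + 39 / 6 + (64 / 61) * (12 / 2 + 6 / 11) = -2895625 / 12078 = -239.74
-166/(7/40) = -6640/7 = -948.57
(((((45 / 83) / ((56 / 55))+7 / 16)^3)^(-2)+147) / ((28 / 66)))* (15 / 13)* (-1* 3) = -16898604498312749971227429345 / 13974805303370462496804794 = -1209.22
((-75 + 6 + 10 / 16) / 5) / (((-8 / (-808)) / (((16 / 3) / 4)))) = -55247 / 30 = -1841.57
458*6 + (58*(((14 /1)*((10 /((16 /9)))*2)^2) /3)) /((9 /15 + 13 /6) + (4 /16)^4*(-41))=159048732 /10009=15890.57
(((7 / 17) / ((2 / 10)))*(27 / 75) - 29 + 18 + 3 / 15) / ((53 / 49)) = -8379 / 901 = -9.30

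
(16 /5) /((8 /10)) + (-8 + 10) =6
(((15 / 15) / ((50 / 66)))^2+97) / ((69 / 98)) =6047972 / 43125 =140.24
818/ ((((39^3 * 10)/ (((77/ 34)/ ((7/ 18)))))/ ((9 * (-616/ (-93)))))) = 2771384/ 5789095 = 0.48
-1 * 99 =-99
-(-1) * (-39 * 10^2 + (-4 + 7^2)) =-3855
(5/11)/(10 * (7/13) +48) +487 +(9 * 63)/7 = 4336177/7634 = 568.01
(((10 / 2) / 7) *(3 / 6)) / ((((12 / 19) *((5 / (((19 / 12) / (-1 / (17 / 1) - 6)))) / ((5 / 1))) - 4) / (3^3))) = -165699 / 110264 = -1.50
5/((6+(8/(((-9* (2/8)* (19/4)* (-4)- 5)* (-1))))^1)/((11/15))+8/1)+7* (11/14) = 76747/13199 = 5.81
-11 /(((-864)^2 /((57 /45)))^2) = -3971 /125382662553600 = -0.00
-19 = -19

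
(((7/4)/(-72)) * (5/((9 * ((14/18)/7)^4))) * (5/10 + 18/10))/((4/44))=-143451/64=-2241.42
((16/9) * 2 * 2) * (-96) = -2048/3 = -682.67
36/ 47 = 0.77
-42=-42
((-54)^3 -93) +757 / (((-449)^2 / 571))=-31763216510 / 201601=-157554.86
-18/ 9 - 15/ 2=-19/ 2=-9.50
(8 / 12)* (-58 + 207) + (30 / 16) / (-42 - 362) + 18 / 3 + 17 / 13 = 13441303 / 126048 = 106.64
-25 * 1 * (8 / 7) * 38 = -7600 / 7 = -1085.71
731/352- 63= -21445/352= -60.92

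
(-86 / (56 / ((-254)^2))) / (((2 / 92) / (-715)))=22810760830 / 7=3258680118.57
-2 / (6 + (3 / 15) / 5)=-0.33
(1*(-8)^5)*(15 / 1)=-491520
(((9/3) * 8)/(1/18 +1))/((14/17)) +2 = 3938/133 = 29.61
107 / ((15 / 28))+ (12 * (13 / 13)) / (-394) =590122 / 2955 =199.70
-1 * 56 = -56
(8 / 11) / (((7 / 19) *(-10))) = -76 / 385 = -0.20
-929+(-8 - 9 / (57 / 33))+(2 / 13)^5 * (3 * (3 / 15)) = -33234434606 / 35272835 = -942.21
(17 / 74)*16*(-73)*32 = -317696 / 37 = -8586.38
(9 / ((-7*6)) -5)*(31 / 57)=-2263 / 798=-2.84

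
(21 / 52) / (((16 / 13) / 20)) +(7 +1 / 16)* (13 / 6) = 2099 / 96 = 21.86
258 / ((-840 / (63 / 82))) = -387 / 1640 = -0.24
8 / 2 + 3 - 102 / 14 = -0.29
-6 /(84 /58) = -29 /7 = -4.14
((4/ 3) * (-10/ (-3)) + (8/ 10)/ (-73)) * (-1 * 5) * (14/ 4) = -50974/ 657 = -77.59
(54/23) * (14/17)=1.93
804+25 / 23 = 18517 / 23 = 805.09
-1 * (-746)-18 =728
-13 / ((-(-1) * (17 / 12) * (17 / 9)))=-1404 / 289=-4.86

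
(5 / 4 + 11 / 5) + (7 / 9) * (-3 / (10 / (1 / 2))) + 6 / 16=3.71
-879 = -879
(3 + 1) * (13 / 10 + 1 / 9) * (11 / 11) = 254 / 45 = 5.64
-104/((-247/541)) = 4328/19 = 227.79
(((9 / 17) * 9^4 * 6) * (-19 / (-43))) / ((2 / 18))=60584274 / 731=82878.62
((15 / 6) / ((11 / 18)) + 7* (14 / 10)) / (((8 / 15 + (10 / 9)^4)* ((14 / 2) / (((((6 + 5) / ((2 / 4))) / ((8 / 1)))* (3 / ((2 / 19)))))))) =71429607 / 944944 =75.59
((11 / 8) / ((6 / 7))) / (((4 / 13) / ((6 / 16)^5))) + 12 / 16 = 1653945 / 2097152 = 0.79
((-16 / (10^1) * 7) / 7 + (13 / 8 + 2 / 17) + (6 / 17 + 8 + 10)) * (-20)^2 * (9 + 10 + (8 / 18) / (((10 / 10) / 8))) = 25531310 / 153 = 166871.31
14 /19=0.74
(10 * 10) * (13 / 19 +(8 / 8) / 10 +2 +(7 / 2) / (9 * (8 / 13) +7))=306.34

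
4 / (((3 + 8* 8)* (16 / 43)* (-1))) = -43 / 268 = -0.16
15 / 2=7.50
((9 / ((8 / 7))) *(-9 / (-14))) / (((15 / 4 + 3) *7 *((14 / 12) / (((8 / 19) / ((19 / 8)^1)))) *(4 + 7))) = 288 / 194579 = 0.00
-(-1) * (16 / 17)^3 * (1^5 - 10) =-36864 / 4913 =-7.50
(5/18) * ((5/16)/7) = 25/2016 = 0.01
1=1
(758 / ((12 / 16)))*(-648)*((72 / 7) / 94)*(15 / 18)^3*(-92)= 1255248000 / 329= 3815343.47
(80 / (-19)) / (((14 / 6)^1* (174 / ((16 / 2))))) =-320 / 3857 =-0.08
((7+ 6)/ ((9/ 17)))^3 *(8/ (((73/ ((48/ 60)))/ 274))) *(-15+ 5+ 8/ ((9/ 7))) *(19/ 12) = -15284452579552/ 7184295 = -2127481.20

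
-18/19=-0.95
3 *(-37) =-111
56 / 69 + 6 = 470 / 69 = 6.81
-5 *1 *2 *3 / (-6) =5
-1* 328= -328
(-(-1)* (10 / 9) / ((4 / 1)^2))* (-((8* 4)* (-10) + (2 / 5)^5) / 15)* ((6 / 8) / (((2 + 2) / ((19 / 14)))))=593731 / 1575000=0.38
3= 3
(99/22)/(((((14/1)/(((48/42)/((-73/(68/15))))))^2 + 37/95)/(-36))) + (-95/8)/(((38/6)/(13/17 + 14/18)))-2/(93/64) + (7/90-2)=-40179527465944979/6485918386528845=-6.19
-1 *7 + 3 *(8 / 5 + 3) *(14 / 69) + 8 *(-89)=-3581 / 5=-716.20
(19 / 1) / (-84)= -19 / 84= -0.23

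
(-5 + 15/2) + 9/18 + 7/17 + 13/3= 395/51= 7.75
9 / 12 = 3 / 4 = 0.75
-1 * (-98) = 98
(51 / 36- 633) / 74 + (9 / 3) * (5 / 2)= -919 / 888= -1.03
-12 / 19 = -0.63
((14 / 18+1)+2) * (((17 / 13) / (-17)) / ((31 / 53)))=-1802 / 3627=-0.50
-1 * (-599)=599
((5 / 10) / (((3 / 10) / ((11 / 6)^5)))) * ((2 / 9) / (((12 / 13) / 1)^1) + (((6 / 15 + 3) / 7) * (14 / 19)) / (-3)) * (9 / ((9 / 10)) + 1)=1103682503 / 23934528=46.11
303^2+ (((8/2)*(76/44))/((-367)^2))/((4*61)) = 8297359471090/90376319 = 91809.00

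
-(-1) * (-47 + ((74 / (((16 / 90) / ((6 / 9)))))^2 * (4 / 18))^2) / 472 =1171350437 / 1888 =620418.66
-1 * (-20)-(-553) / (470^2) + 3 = 5081253 / 220900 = 23.00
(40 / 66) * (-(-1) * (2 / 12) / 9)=10 / 891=0.01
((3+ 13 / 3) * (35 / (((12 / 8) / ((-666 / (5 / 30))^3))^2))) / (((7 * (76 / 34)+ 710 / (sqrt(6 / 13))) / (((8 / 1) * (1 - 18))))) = 428450402444013583301294161920 / 473369791 - 3240223281641130294766052966400 * sqrt(78) / 473369791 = -59548427699558280899339.96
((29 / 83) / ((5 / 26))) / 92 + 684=13057937 / 19090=684.02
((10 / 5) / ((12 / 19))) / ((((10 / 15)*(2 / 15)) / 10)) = 1425 / 4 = 356.25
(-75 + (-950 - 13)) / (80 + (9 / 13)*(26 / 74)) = -38406 / 2969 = -12.94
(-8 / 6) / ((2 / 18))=-12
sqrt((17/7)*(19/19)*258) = sqrt(30702)/7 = 25.03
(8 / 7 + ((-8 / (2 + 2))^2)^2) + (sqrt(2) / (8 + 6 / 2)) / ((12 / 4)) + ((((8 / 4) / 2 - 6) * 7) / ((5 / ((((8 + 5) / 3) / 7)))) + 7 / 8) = sqrt(2) / 33 + 2299 / 168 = 13.73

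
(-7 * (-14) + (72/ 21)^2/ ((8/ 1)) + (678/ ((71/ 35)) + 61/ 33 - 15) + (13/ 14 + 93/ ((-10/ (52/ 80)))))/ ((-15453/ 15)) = -9538780837/ 23654834280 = -0.40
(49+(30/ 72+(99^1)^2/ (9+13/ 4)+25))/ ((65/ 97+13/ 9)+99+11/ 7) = 149633655/ 17570392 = 8.52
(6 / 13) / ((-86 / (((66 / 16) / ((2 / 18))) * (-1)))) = 891 / 4472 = 0.20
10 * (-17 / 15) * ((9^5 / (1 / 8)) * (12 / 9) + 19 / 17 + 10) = -7138494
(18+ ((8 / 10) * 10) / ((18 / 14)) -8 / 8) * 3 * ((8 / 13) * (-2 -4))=-3344 / 13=-257.23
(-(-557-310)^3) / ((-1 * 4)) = -162928590.75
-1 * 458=-458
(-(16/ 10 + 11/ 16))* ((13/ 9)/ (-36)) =793/ 8640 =0.09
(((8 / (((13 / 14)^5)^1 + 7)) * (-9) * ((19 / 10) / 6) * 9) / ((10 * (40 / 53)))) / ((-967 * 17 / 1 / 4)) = 2437149456 / 2833029449125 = 0.00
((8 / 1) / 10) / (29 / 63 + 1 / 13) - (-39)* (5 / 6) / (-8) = -11323 / 4400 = -2.57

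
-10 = -10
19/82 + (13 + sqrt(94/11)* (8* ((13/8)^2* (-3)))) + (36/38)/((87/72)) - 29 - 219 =-10571877/45182 - 507* sqrt(1034)/88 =-419.25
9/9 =1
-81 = -81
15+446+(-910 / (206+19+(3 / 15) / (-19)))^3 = 481927290140458 / 1220583312703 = 394.83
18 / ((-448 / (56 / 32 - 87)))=3069 / 896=3.43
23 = 23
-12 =-12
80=80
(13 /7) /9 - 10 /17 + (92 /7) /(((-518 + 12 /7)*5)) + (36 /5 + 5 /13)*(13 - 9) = 289825087 /9676485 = 29.95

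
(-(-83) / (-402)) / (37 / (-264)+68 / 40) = -18260 / 137953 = -0.13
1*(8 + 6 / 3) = 10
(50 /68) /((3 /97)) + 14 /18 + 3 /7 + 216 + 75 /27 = 522131 /2142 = 243.76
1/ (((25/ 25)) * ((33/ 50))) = 50/ 33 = 1.52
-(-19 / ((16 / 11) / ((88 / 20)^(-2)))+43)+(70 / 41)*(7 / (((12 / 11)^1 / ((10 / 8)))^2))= -13837811 / 519552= -26.63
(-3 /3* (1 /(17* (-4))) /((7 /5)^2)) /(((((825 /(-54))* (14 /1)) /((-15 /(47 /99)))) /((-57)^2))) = 3947535 /1096228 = 3.60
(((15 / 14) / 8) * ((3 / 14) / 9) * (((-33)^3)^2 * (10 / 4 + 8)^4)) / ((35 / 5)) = 3661311692115 / 512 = 7150999398.66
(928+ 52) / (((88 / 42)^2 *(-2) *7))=-15435 / 968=-15.95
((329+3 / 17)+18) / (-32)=-10.85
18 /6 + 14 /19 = 71 /19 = 3.74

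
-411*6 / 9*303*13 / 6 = -179881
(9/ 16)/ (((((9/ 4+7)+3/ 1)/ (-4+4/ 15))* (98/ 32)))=-96/ 1715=-0.06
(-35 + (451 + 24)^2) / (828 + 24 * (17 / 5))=563975 / 2274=248.01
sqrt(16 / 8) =sqrt(2) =1.41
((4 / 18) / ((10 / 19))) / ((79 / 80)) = 304 / 711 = 0.43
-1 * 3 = -3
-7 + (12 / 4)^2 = 2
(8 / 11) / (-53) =-8 / 583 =-0.01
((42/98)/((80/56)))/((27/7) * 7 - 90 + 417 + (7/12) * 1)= 18/21275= 0.00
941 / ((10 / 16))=7528 / 5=1505.60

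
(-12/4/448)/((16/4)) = -3/1792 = -0.00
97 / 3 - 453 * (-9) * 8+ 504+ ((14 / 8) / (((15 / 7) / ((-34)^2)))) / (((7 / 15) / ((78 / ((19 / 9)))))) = 107896.86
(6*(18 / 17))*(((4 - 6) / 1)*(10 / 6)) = -360 / 17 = -21.18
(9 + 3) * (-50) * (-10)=6000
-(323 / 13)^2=-104329 / 169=-617.33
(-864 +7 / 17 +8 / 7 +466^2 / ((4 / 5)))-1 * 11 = 32198015 / 119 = 270571.55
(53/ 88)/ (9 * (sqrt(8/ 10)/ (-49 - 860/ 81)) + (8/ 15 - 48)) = -0.01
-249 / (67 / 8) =-1992 / 67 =-29.73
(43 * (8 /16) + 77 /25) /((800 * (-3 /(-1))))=1229 /120000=0.01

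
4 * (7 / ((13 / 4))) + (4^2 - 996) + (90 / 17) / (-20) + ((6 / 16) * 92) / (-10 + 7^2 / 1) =-970.76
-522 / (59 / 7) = -3654 / 59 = -61.93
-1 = -1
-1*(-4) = 4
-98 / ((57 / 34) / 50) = -166600 / 57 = -2922.81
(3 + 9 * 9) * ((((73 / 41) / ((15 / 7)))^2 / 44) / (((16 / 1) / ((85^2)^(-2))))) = 0.00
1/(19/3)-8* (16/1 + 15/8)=-2714/19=-142.84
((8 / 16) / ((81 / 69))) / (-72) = -23 / 3888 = -0.01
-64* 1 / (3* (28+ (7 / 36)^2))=-27648 / 36337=-0.76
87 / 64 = 1.36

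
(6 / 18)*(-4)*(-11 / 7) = 44 / 21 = 2.10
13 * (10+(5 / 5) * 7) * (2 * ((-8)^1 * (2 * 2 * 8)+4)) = -111384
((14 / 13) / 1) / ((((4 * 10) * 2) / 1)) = 7 / 520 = 0.01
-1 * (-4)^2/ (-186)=8/ 93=0.09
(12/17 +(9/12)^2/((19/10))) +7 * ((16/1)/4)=74941/2584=29.00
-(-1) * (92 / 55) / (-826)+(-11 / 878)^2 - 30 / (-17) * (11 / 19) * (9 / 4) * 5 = 64997648073623 / 5655933509380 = 11.49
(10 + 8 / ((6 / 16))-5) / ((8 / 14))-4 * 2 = 457 / 12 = 38.08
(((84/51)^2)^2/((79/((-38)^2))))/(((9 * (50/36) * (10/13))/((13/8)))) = 18749773952/824769875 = 22.73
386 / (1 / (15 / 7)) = 5790 / 7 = 827.14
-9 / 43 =-0.21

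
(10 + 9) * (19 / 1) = 361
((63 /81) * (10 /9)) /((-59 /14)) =-980 /4779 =-0.21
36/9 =4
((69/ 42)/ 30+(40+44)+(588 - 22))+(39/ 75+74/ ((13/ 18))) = 20557891/ 27300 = 753.04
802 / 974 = 401 / 487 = 0.82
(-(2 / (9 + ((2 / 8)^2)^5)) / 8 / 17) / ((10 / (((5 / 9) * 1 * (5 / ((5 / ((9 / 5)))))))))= -131072 / 802160725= -0.00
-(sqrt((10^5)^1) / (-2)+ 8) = 150.11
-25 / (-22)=25 / 22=1.14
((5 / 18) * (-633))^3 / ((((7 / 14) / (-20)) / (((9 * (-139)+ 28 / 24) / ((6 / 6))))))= -44028180355625 / 162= -271778891084.10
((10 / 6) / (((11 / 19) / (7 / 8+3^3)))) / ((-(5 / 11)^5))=-62033917 / 15000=-4135.59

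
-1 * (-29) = 29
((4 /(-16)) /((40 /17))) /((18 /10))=-17 /288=-0.06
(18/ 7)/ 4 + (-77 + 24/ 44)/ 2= -2894/ 77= -37.58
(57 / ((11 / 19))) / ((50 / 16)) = 8664 / 275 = 31.51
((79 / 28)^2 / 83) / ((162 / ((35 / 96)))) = 31205 / 144571392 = 0.00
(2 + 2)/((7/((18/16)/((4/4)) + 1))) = 1.21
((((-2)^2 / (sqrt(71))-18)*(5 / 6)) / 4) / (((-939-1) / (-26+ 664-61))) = 1731 / 752-577*sqrt(71) / 80088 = 2.24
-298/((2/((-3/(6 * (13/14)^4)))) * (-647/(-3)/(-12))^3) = -133529098752/7735461896903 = -0.02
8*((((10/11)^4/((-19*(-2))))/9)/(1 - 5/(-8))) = 320000/32546943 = 0.01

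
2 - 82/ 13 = -4.31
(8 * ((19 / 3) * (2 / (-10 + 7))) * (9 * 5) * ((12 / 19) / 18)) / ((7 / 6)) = -320 / 7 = -45.71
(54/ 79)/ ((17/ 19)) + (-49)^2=3225569/ 1343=2401.76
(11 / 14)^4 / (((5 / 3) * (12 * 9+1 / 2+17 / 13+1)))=570999 / 276691240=0.00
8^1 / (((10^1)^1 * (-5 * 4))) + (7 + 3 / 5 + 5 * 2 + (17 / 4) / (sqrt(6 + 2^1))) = 17 * sqrt(2) / 16 + 439 / 25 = 19.06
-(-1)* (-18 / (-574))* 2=18 / 287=0.06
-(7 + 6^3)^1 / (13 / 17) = -3791 / 13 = -291.62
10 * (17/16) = 10.62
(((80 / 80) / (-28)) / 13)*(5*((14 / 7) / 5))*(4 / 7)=-2 / 637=-0.00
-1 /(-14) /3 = 1 /42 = 0.02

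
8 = 8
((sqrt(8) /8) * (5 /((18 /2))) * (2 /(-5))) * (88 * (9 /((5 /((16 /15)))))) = -704 * sqrt(2) /75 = -13.27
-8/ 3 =-2.67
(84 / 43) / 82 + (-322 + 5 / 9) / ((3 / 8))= -40801738 / 47601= -857.16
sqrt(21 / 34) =sqrt(714) / 34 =0.79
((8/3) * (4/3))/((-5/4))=-128/45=-2.84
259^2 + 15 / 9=201248 / 3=67082.67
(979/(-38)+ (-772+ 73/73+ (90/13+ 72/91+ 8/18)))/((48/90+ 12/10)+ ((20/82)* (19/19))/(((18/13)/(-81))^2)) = -387023395/410493993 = -0.94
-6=-6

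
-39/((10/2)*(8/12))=-117/10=-11.70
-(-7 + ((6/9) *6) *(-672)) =2695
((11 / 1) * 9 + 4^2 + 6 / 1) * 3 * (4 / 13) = 1452 / 13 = 111.69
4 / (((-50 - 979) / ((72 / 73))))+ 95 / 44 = 2.16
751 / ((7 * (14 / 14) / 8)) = 6008 / 7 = 858.29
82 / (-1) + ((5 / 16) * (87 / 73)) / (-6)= -191697 / 2336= -82.06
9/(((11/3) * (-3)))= -9/11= -0.82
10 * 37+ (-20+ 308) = 658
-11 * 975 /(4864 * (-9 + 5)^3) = 10725 /311296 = 0.03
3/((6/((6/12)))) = 1/4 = 0.25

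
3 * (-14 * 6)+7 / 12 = -3017 / 12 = -251.42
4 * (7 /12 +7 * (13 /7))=163 /3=54.33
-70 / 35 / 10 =-1 / 5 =-0.20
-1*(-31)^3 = 29791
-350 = -350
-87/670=-0.13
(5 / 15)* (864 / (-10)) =-144 / 5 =-28.80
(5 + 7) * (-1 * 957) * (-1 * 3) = 34452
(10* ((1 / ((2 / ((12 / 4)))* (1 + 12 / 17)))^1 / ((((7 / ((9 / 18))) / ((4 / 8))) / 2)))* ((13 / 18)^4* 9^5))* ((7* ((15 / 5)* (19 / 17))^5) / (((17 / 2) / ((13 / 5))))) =9155713.97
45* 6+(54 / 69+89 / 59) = 369499 / 1357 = 272.29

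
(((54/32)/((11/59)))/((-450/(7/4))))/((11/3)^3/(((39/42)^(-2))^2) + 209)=-0.00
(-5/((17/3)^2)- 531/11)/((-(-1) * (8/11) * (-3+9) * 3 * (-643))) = 8553/1486616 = 0.01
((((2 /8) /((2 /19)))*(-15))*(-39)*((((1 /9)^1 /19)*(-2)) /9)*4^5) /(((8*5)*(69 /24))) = -3328 /207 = -16.08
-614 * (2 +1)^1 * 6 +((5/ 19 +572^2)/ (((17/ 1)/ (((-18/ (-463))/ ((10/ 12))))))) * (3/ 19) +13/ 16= -2479868598761/ 227314480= -10909.42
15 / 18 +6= 41 / 6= 6.83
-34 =-34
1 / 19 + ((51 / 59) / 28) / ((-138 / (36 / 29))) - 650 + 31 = -6479080827 / 10467898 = -618.95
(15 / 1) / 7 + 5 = 50 / 7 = 7.14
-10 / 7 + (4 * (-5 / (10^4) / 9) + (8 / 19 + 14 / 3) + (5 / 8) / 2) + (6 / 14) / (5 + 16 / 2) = 124624709 / 31122000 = 4.00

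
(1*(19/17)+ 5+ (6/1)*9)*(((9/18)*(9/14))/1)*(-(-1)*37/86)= 24309/2924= 8.31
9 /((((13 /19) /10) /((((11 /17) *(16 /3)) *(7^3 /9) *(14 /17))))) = 160578880 /11271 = 14247.08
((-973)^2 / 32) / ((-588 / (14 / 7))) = -19321 / 192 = -100.63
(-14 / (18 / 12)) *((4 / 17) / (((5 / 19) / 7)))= -14896 / 255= -58.42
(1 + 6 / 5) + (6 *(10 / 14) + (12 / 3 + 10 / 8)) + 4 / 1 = 15.74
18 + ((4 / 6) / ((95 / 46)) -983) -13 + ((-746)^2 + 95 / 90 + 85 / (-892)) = 423687589627 / 762660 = 555539.28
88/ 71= 1.24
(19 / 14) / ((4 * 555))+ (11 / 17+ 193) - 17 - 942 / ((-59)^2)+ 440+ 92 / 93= 11733222784271 / 19005285320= 617.37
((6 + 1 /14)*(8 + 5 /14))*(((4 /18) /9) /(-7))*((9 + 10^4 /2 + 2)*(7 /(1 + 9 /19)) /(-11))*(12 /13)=8092765 /22638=357.49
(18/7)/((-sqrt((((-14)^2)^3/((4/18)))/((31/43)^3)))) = -93*sqrt(2666)/17757796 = -0.00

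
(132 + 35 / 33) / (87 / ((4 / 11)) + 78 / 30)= 87820 / 159621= 0.55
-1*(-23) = 23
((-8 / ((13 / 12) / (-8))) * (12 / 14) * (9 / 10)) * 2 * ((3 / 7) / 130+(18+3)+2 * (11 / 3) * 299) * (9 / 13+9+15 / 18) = 5715722763648 / 2691325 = 2123757.91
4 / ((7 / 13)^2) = 676 / 49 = 13.80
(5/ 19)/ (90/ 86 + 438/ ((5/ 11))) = 0.00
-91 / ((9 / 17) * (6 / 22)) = -630.26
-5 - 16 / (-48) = -14 / 3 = -4.67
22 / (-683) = -22 / 683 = -0.03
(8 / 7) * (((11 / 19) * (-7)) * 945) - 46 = -84034 / 19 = -4422.84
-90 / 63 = -10 / 7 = -1.43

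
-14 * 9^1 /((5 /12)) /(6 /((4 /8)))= -25.20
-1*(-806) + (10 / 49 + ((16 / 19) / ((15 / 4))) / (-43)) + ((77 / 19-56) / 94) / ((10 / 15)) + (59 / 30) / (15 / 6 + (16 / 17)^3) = 63414257647141 / 78681658860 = 805.96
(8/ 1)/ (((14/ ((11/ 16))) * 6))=11/ 168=0.07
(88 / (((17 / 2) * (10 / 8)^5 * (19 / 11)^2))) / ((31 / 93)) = 65421312 / 19178125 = 3.41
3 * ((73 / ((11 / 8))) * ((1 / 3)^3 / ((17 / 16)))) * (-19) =-177536 / 1683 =-105.49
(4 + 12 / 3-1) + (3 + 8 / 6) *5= 86 / 3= 28.67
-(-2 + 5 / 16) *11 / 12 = 99 / 64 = 1.55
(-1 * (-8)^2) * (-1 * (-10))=-640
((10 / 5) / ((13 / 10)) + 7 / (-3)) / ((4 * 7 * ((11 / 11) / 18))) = -93 / 182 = -0.51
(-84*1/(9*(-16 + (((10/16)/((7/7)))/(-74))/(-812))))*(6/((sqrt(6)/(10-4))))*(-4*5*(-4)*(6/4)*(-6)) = -6460661760*sqrt(6)/2563753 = -6172.72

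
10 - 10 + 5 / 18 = 5 / 18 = 0.28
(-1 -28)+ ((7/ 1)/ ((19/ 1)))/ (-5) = -2762/ 95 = -29.07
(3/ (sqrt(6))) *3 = 3.67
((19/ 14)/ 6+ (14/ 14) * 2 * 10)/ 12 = 1699/ 1008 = 1.69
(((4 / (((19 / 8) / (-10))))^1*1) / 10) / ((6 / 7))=-112 / 57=-1.96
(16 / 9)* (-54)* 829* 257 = -20453088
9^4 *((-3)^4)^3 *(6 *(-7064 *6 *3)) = -2660109660935712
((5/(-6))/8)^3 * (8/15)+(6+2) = 331751/41472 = 8.00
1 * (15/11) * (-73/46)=-1095/506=-2.16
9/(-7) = -1.29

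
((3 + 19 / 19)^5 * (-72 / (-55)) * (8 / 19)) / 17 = 589824 / 17765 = 33.20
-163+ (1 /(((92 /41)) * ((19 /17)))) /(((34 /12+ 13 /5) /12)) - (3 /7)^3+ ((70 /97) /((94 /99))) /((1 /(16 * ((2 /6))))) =-17615174839894 /111386550247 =-158.14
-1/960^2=-1/921600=-0.00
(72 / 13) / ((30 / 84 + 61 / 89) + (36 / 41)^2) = 50268624 / 16459885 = 3.05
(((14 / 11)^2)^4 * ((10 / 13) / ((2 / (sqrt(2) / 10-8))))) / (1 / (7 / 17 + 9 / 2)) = -4929135447040 / 47373312701 + 61614193088 * sqrt(2) / 47373312701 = -102.21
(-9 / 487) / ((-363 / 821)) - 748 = -44074933 / 58927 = -747.96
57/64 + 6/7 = 783/448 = 1.75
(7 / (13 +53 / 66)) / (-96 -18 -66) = -77 / 27330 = -0.00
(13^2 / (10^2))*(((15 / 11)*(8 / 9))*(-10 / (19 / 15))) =-3380 / 209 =-16.17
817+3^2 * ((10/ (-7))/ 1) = 5629/ 7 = 804.14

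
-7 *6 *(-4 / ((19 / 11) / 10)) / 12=1540 / 19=81.05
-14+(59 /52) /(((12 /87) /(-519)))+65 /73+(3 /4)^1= -65012325 /15184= -4281.63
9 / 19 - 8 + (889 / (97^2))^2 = -12644671084 / 1682056339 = -7.52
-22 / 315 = -0.07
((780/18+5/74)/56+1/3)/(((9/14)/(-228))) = -29089/74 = -393.09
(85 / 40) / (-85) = -1 / 40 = -0.02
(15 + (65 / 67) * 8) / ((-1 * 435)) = -305 / 5829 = -0.05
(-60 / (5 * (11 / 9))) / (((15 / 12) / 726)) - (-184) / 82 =-1168532 / 205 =-5700.16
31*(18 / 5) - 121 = -47 / 5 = -9.40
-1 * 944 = -944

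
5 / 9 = 0.56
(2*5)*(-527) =-5270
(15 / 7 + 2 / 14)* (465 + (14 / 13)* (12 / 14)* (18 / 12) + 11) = 1091.16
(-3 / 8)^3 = -27 / 512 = -0.05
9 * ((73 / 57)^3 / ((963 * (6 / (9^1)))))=0.03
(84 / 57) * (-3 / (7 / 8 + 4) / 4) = -56 / 247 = -0.23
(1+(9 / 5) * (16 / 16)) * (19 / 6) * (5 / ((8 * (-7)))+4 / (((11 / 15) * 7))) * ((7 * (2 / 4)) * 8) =11305 / 66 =171.29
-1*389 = -389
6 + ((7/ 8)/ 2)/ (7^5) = 230497/ 38416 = 6.00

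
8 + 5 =13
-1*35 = -35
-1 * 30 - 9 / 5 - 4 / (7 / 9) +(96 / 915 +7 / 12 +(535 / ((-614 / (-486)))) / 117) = -3336931513 / 102249420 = -32.64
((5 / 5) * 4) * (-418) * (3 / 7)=-5016 / 7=-716.57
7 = 7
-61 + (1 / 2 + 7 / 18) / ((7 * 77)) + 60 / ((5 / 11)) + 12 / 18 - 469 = -1927456 / 4851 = -397.33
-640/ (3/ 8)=-5120/ 3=-1706.67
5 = 5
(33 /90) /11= 1 /30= 0.03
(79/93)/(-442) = -79/41106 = -0.00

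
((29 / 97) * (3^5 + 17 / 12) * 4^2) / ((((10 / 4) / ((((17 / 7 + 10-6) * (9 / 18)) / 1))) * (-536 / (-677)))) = 1898.65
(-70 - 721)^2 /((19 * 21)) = 89383 /57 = 1568.12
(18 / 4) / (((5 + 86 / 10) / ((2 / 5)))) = 0.13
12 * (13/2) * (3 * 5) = 1170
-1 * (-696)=696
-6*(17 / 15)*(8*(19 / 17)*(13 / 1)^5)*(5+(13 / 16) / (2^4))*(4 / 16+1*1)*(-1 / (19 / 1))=480081849 / 64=7501278.89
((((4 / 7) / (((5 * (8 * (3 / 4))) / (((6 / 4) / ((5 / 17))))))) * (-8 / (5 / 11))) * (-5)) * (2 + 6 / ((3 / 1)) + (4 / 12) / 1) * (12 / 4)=19448 / 175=111.13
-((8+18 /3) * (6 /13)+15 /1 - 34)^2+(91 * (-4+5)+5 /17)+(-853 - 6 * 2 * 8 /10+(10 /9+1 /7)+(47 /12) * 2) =-1664161999 /1809990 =-919.43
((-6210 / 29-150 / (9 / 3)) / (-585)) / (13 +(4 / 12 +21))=1532 / 116493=0.01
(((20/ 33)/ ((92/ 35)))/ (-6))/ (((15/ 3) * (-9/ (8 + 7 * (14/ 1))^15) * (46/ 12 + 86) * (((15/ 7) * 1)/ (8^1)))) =19172465544797518489056223428608/ 225423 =85051061980354792940632600.00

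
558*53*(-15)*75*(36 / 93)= -12879000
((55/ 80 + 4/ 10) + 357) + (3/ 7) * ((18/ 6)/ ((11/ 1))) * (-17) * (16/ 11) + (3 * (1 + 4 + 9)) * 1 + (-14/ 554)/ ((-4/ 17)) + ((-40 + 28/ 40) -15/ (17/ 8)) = 111980456009/ 319081840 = 350.95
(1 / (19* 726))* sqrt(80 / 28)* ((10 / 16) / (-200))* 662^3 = -36264691* sqrt(35) / 1931160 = -111.10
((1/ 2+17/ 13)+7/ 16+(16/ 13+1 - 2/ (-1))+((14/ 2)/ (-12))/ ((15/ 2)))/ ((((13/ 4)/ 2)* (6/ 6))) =59887/ 15210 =3.94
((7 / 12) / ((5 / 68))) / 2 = 119 / 30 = 3.97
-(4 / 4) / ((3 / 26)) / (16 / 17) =-221 / 24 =-9.21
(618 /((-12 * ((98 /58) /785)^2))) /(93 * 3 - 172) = -103888.29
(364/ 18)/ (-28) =-13/ 18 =-0.72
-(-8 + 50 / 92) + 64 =3287 / 46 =71.46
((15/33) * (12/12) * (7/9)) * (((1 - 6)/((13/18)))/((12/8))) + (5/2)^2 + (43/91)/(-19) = 1048349/228228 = 4.59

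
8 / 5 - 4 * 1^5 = -12 / 5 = -2.40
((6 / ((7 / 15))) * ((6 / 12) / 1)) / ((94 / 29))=1305 / 658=1.98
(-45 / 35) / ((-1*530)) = 9 / 3710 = 0.00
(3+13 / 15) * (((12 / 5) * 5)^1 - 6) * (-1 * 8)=-928 / 5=-185.60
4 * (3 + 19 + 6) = 112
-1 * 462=-462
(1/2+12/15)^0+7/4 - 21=-18.25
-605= -605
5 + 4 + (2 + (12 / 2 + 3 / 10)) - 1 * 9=83 / 10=8.30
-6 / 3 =-2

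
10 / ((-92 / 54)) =-135 / 23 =-5.87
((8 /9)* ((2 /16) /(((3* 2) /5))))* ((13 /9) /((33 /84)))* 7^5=15294370 /2673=5721.80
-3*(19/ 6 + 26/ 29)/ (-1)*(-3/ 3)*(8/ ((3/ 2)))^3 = -1447936/ 783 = -1849.22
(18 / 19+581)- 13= 10810 / 19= 568.95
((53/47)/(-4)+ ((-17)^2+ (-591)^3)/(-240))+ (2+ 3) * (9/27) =1616996729/1880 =860104.64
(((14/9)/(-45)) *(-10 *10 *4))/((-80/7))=-1.21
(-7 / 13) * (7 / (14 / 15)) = -105 / 26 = -4.04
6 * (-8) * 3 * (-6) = 864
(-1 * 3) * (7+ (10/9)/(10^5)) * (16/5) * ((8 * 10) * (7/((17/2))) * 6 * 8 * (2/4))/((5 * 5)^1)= -1128961792/265625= -4250.21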